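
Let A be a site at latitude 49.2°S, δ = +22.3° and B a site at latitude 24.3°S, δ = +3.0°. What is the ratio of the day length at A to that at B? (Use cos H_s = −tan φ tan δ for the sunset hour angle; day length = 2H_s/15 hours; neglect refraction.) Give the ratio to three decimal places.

A: H_s = arccos(−tan -49.2° · tan 22.3°) = 61.63°, so 2H_s/15 = 8.2173 h.
B: H_s = arccos(−tan -24.3° · tan 3.0°) = 88.64°, so 2H_s/15 = 11.8187 h.
Ratio A/B = 8.2173 / 11.8187 = 0.6953.

0.695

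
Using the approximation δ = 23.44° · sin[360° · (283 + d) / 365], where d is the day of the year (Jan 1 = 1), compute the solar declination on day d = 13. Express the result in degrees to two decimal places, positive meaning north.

360 × (283 + 13) / 365 = 291.945°; sin(291.945°) = -0.9275.
δ = 23.44 × -0.9275 = -21.741° ≈ -21.74°.

-21.74°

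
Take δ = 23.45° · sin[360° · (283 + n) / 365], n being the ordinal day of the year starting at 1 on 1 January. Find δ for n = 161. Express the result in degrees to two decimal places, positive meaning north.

360 × (283 + 161) / 365 = 437.918°; sin(437.918°) = 0.9778.
δ = 23.45 × 0.9778 = 22.929° ≈ +22.93°.

+22.93°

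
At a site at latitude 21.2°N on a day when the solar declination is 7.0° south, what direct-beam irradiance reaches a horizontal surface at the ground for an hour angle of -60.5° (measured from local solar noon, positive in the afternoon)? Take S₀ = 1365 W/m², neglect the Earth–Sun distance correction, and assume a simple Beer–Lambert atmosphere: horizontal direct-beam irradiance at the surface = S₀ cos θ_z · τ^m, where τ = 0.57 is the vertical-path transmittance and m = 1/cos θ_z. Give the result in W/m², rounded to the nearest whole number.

cos θ_z = sin φ sin δ + cos φ cos δ cos H = (0.3616)(-0.1219) + (0.9323)(0.9925)(0.4924) = 0.4115.
Air mass m = 1/cos θ_z = 1/0.4115 = 2.430; τ^m = 0.57^2.430 = 0.2551.
Surface direct beam = 1365 × 0.4115 × 0.2551 = 143.29 W/m².

143 W/m²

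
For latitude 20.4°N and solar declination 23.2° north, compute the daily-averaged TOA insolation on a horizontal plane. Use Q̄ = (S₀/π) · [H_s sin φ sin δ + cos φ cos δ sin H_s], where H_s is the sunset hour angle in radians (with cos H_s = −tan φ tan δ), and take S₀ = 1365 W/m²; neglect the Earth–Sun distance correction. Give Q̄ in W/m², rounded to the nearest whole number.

473 W/m²

cos H_s = −tan(20.4°) · tan(23.2°) = -0.1594, so H_s = arccos(-0.1594) = 99.17°. In radians, H_s = 1.7308.
H_s sin φ sin δ = 1.7308 × 0.3486 × 0.3939 = 0.2377.
cos φ cos δ sin H_s = 0.9373 × 0.9191 × 0.9872 = 0.8504.
Q̄ = (1365/π) × (0.2377 + 0.8504) = 434.49 × 1.0881 = 472.77 W/m².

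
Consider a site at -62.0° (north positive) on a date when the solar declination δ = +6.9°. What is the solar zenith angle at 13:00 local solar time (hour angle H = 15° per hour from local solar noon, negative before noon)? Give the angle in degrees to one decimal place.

Hour angle H = 15° × (13 − 12) = 15.00°.
cos θ_z = sin(-62.0°) sin(6.9°) + cos(-62.0°) cos(6.9°) cos(15.00°) = -0.1061 + 0.4502 = 0.3441.
θ_z = arccos(0.3441) = 69.87°.

69.9°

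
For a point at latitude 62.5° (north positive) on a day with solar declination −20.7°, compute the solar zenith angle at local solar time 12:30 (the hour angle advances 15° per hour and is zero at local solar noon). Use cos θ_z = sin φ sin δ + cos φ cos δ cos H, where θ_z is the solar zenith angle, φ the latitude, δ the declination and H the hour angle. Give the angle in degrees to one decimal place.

83.4°

Hour angle H = 15° × (12.5 − 12) = 7.50°.
cos θ_z = sin φ sin δ + cos φ cos δ cos H = (0.8870)(-0.3535) + (0.4617)(0.9354)(0.9914) = 0.1146.
θ_z = arccos(0.1146) = 83.42°.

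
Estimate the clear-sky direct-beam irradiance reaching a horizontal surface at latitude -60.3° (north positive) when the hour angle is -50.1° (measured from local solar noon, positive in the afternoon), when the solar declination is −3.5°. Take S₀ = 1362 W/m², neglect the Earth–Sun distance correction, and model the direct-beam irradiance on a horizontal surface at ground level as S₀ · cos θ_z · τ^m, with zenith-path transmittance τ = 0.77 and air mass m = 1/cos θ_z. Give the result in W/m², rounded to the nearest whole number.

249 W/m²

cos θ_z = sin(-60.3°) sin(-3.5°) + cos(-60.3°) cos(-3.5°) cos(-50.10°) = 0.0530 + 0.3172 = 0.3702.
Air mass m = 1/cos θ_z = 1/0.3702 = 2.701; τ^m = 0.77^2.701 = 0.4936.
Surface direct beam = 1362 × 0.3702 × 0.4936 = 248.88 W/m².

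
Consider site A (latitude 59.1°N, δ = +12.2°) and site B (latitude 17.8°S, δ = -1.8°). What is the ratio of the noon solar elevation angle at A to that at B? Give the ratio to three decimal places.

0.582

A: 90° − |59.1 − (12.2)| = 43.10°.
B: 90° − |-17.8 − (-1.8)| = 74.00°.
Ratio A/B = 43.1000 / 74.0000 = 0.5824.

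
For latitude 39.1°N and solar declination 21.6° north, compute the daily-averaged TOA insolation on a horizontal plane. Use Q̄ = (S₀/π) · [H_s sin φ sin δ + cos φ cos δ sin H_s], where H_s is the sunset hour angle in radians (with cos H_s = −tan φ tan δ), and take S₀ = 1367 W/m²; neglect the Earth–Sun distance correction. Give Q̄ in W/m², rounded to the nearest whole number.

489 W/m²

−tan φ tan δ = −(0.8127)(0.3959) = -0.3217; H_s = arccos(-0.3217) = 108.77°. In radians, H_s = 1.8984.
H_s sin φ sin δ = 1.8984 × 0.6307 × 0.3681 = 0.4407.
cos φ cos δ sin H_s = 0.7760 × 0.9298 × 0.9468 = 0.6831.
Q̄ = (1367/π) × (0.4407 + 0.6831) = 435.13 × 1.1238 = 489.00 W/m².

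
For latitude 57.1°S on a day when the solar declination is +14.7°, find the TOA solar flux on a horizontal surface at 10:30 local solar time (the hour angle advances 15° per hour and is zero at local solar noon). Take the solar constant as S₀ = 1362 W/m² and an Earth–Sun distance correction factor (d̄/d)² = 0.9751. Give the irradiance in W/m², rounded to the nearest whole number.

Hour angle H = 15° × (10.5 − 12) = -22.50°.
cos θ_z = sin(-57.1°) sin(14.7°) + cos(-57.1°) cos(14.7°) cos(-22.50°) = -0.2131 + 0.4854 = 0.2723.
Top-of-atmosphere irradiance = S₀ (d̄/d)² cos θ_z = 1362 × 0.9751 × 0.2723 = 361.64 W/m².

362 W/m²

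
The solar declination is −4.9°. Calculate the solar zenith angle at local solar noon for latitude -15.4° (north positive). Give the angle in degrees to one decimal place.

At local solar noon the hour angle is zero, so the zenith angle is |φ − δ| = |-15.4° − (-4.9°)| = 10.5°.

10.5°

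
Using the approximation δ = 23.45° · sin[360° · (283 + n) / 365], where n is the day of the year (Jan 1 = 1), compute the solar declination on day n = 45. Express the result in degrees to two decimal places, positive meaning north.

-13.95°

360 × (283 + 45) / 365 = 323.507°; sin(323.507°) = -0.5947.
δ = 23.45 × -0.5947 = -13.946° ≈ -13.95°.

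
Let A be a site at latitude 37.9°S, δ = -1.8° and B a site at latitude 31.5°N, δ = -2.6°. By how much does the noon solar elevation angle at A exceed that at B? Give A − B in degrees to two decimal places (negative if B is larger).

A: 90° − |-37.9 − (-1.8)| = 53.90°.
B: 90° − |31.5 − (-2.6)| = 55.90°.
A − B = 53.90 − 55.90 = -2.00°.

-2.00°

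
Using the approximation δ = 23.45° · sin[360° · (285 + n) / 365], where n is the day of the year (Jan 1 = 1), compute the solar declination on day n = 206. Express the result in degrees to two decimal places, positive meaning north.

360 × (285 + 206) / 365 = 484.274°; sin(484.274°) = 0.8264.
δ = 23.45 × 0.8264 = 19.379° ≈ +19.38°.

+19.38°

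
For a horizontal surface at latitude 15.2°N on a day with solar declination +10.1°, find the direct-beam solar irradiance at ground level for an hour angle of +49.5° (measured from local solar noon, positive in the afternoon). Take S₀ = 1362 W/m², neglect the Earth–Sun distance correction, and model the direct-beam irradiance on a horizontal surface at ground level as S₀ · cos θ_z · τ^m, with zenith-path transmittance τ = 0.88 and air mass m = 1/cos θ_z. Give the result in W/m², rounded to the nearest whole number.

745 W/m²

cos θ_z = sin(15.2°) sin(10.1°) + cos(15.2°) cos(10.1°) cos(49.50°) = 0.0460 + 0.6170 = 0.6630.
Air mass m = 1/cos θ_z = 1/0.6630 = 1.508; τ^m = 0.88^1.508 = 0.8247.
Surface direct beam = 1362 × 0.6630 × 0.8247 = 744.71 W/m².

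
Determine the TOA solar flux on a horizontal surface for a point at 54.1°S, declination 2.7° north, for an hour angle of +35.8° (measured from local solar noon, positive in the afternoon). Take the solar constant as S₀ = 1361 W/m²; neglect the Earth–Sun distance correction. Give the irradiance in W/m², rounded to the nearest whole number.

595 W/m²

cos θ_z = sin(-54.1°) sin(2.7°) + cos(-54.1°) cos(2.7°) cos(35.80°) = -0.0382 + 0.4751 = 0.4369.
Top-of-atmosphere irradiance = S₀ cos θ_z = 1361 × 0.4369 = 594.62 W/m².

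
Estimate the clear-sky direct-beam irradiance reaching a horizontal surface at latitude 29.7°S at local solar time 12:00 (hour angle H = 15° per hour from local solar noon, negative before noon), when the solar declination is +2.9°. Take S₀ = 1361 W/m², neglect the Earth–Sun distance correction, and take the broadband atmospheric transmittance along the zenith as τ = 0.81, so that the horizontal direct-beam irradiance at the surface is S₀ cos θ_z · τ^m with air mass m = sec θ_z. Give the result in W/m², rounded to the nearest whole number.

Hour angle H = 15° × (12 − 12) = 0.00°.
cos θ_z = sin(-29.7°) sin(2.9°) + cos(-29.7°) cos(2.9°) cos(0.00°) = -0.0251 + 0.8675 = 0.8424.
Air mass m = 1/cos θ_z = 1/0.8424 = 1.187; τ^m = 0.81^1.187 = 0.7787.
Surface direct beam = 1361 × 0.8424 × 0.7787 = 892.78 W/m².

893 W/m²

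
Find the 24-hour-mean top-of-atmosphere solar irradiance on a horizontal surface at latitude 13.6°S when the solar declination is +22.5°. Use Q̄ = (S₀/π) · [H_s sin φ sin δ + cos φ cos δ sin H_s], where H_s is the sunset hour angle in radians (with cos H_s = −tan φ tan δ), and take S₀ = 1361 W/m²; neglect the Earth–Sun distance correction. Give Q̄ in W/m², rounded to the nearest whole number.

The sunset hour angle satisfies cos H_s = −tan φ tan δ = 0.1002, giving H_s = 84.25°. In radians, H_s = 1.4704.
H_s sin φ sin δ = 1.4704 × -0.2351 × 0.3827 = -0.1323.
cos φ cos δ sin H_s = 0.9720 × 0.9239 × 0.9950 = 0.8935.
Q̄ = (1361/π) × (-0.1323 + 0.8935) = 433.22 × 0.7612 = 329.77 W/m².

330 W/m²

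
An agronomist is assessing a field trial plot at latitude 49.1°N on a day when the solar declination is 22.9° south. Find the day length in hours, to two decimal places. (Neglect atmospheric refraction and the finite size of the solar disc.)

cos H_s = −tan(49.1°) · tan(-22.9°) = 0.4877, so H_s = arccos(0.4877) = 60.81°.
Day length = 2 H_s / 15° h⁻¹ = 121.62° / 15 = 8.108 h.

8.11 hours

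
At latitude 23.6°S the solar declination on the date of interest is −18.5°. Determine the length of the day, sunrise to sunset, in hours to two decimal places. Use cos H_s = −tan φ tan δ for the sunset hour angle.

The sunset hour angle satisfies cos H_s = −tan φ tan δ = -0.1462, giving H_s = 98.41°.
Day length = 2 H_s / 15° h⁻¹ = 196.82° / 15 = 13.121 h.

13.12 hours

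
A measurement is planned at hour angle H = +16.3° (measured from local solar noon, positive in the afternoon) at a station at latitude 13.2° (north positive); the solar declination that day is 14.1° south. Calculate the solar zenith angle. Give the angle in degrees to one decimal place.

31.7°

cos θ_z = sin(13.2°) sin(-14.1°) + cos(13.2°) cos(-14.1°) cos(16.30°) = -0.0556 + 0.9063 = 0.8507.
θ_z = arccos(0.8507) = 31.71°.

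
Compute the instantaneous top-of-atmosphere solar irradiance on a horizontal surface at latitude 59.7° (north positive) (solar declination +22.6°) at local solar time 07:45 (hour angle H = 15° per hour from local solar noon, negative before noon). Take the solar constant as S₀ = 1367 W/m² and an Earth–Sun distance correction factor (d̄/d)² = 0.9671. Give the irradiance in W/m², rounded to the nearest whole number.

Hour angle H = 15° × (7.75 − 12) = -63.75°.
cos θ_z = sin(59.7°) sin(22.6°) + cos(59.7°) cos(22.6°) cos(-63.75°) = 0.3318 + 0.2060 = 0.5378.
Top-of-atmosphere irradiance = S₀ (d̄/d)² cos θ_z = 1367 × 0.9671 × 0.5378 = 710.99 W/m².

711 W/m²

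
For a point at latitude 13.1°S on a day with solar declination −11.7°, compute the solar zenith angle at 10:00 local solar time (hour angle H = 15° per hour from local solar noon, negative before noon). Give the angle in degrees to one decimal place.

Hour angle H = 15° × (10 − 12) = -30.00°.
cos θ_z = sin φ sin δ + cos φ cos δ cos H = (-0.2267)(-0.2028) + (0.9740)(0.9792)(0.8660) = 0.8719.
θ_z = arccos(0.8719) = 29.32°.

29.3°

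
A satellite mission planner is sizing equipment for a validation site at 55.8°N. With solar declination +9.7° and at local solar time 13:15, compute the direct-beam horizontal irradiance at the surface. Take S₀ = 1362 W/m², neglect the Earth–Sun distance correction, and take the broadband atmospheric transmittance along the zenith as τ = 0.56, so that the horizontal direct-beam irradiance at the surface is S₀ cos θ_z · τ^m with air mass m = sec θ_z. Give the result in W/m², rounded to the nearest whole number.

378 W/m²

Hour angle H = 15° × (13.25 − 12) = 18.75°.
cos θ_z = sin φ sin δ + cos φ cos δ cos H = (0.8271)(0.1685) + (0.5621)(0.9857)(0.9469) = 0.6640.
Air mass m = 1/cos θ_z = 1/0.6640 = 1.506; τ^m = 0.56^1.506 = 0.4176.
Surface direct beam = 1362 × 0.6640 × 0.4176 = 377.66 W/m².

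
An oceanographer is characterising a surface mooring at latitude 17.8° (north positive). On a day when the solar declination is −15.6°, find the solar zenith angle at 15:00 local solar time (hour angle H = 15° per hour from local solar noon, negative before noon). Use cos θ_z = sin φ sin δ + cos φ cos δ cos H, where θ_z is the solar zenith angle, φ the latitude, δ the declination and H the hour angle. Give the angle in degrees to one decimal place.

55.5°

Hour angle H = 15° × (15 − 12) = 45.00°.
cos θ_z = sin φ sin δ + cos φ cos δ cos H = (0.3057)(-0.2689) + (0.9521)(0.9632)(0.7071) = 0.5663.
θ_z = arccos(0.5663) = 55.51°.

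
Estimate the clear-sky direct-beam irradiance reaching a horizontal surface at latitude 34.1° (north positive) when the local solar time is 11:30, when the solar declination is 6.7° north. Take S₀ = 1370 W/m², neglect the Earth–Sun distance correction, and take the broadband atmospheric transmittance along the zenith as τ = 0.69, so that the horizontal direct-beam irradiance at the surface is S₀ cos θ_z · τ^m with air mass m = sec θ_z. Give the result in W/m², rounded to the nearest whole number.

792 W/m²

Hour angle H = 15° × (11.5 − 12) = -7.50°.
With φ = 34.1°, δ = 6.7°, H = -7.50°: sin φ sin δ = 0.0654, cos φ cos δ cos H = 0.8154, so cos θ_z = 0.8808.
Air mass m = 1/cos θ_z = 1/0.8808 = 1.135; τ^m = 0.69^1.135 = 0.6563.
Surface direct beam = 1370 × 0.8808 × 0.6563 = 791.95 W/m².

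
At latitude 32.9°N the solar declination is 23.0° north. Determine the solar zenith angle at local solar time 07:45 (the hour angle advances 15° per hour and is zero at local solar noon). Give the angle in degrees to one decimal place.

Hour angle H = 15° × (7.75 − 12) = -63.75°.
With φ = 32.9°, δ = 23.0°, H = -63.75°: sin φ sin δ = 0.2122, cos φ cos δ cos H = 0.3418, so cos θ_z = 0.5540.
θ_z = arccos(0.5540) = 56.36°.

56.4°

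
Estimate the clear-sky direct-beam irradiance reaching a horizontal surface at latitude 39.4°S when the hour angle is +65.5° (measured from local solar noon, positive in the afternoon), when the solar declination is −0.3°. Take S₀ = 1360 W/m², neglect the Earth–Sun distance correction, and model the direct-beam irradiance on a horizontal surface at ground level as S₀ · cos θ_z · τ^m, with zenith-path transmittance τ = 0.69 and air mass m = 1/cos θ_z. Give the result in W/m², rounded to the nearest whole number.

140 W/m²

With φ = -39.4°, δ = -0.3°, H = 65.50°: sin φ sin δ = 0.0033, cos φ cos δ cos H = 0.3204, so cos θ_z = 0.3237.
Air mass m = 1/cos θ_z = 1/0.3237 = 3.089; τ^m = 0.69^3.089 = 0.3178.
Surface direct beam = 1360 × 0.3237 × 0.3178 = 139.91 W/m².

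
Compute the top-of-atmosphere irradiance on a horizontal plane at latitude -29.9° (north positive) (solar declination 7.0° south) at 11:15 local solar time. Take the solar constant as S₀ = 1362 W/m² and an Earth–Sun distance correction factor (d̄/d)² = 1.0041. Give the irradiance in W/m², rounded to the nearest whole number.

1237 W/m²

Hour angle H = 15° × (11.25 − 12) = -11.25°.
cos θ_z = sin(-29.9°) sin(-7.0°) + cos(-29.9°) cos(-7.0°) cos(-11.25°) = 0.0608 + 0.8439 = 0.9047.
Top-of-atmosphere irradiance = S₀ (d̄/d)² cos θ_z = 1362 × 1.0041 × 0.9047 = 1237.25 W/m².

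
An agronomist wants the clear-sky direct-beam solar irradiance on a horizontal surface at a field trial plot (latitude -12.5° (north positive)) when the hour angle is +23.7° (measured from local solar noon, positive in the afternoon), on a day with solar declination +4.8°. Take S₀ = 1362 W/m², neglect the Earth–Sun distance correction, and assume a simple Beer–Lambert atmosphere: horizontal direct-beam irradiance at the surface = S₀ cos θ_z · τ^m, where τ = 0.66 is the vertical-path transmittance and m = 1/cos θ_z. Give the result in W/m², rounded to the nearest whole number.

With φ = -12.5°, δ = 4.8°, H = 23.70°: sin φ sin δ = -0.0181, cos φ cos δ cos H = 0.8908, so cos θ_z = 0.8727.
Air mass m = 1/cos θ_z = 1/0.8727 = 1.146; τ^m = 0.66^1.146 = 0.6212.
Surface direct beam = 1362 × 0.8727 × 0.6212 = 738.37 W/m².

738 W/m²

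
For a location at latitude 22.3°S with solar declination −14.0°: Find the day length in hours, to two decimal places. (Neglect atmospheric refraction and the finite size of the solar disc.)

12.78 hours

The sunset hour angle satisfies cos H_s = −tan φ tan δ = -0.1023, giving H_s = 95.87°.
Day length = 2 H_s / 15° h⁻¹ = 191.74° / 15 = 12.783 h.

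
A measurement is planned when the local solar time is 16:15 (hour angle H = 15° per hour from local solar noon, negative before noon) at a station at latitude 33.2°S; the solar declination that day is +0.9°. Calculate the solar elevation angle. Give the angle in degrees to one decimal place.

Hour angle H = 15° × (16.25 − 12) = 63.75°.
cos θ_z = sin φ sin δ + cos φ cos δ cos H = (-0.5476)(0.0157) + (0.8368)(0.9999)(0.4423) = 0.3615.
θ_z = arccos(0.3615) = 68.81°, so the elevation is 90° − 68.81° = 21.19°.

21.2°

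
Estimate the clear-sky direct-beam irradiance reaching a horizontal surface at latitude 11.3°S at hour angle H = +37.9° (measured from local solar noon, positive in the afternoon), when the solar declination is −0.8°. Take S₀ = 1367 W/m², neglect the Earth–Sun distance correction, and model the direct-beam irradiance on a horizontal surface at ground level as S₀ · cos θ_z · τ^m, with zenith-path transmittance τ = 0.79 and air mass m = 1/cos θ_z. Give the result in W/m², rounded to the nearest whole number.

cos θ_z = sin(-11.3°) sin(-0.8°) + cos(-11.3°) cos(-0.8°) cos(37.90°) = 0.0027 + 0.7737 = 0.7764.
Air mass m = 1/cos θ_z = 1/0.7764 = 1.288; τ^m = 0.79^1.288 = 0.7381.
Surface direct beam = 1367 × 0.7764 × 0.7381 = 783.37 W/m².

783 W/m²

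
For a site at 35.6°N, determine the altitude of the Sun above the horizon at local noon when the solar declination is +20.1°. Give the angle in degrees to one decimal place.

At local solar noon the hour angle is zero, so the elevation is 90° − |φ − δ| = 90° − |35.6° − (20.1°)| = 90° − 15.5° = 74.5°.

74.5°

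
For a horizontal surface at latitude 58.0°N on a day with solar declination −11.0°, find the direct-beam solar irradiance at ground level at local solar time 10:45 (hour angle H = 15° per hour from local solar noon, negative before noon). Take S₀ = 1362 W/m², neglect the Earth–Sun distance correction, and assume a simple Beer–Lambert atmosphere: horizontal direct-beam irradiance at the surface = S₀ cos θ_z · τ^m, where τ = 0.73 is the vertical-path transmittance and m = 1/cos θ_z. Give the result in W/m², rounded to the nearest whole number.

Hour angle H = 15° × (10.75 − 12) = -18.75°.
cos θ_z = sin(58.0°) sin(-11.0°) + cos(58.0°) cos(-11.0°) cos(-18.75°) = -0.1618 + 0.4926 = 0.3308.
Air mass m = 1/cos θ_z = 1/0.3308 = 3.023; τ^m = 0.73^3.023 = 0.3862.
Surface direct beam = 1362 × 0.3308 × 0.3862 = 174.00 W/m².

174 W/m²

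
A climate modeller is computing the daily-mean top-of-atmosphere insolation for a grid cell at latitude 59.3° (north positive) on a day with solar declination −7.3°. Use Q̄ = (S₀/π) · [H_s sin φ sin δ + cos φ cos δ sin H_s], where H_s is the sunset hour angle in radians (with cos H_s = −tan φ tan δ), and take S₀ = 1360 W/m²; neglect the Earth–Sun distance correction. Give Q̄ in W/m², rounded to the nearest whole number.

150 W/m²

−tan φ tan δ = −(1.6842)(-0.1281) = 0.2157; H_s = arccos(0.2157) = 77.54°. In radians, H_s = 1.3533.
H_s sin φ sin δ = 1.3533 × 0.8599 × -0.1271 = -0.1479.
cos φ cos δ sin H_s = 0.5105 × 0.9919 × 0.9764 = 0.4944.
Q̄ = (1360/π) × (-0.1479 + 0.4944) = 432.90 × 0.3465 = 150.00 W/m².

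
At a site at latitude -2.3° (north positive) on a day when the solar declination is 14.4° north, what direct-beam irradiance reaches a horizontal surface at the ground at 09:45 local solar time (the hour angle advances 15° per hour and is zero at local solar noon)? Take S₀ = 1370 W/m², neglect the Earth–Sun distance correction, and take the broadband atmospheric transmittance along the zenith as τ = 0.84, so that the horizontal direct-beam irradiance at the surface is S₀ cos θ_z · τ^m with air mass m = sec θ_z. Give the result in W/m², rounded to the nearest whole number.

874 W/m²

Hour angle H = 15° × (9.75 − 12) = -33.75°.
With φ = -2.3°, δ = 14.4°, H = -33.75°: sin φ sin δ = -0.0100, cos φ cos δ cos H = 0.8047, so cos θ_z = 0.7947.
Air mass m = 1/cos θ_z = 1/0.7947 = 1.258; τ^m = 0.84^1.258 = 0.8031.
Surface direct beam = 1370 × 0.7947 × 0.8031 = 874.37 W/m².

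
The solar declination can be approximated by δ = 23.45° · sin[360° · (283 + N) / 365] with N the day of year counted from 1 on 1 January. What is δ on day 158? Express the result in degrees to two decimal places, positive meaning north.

360 × (283 + 158) / 365 = 434.959°; sin(434.959°) = 0.9657.
δ = 23.45 × 0.9657 = 22.646° ≈ +22.65°.

+22.65°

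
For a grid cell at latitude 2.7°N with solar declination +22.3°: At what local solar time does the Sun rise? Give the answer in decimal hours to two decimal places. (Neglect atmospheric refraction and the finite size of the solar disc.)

5.93 h

The sunset hour angle satisfies cos H_s = −tan φ tan δ = -0.0193, giving H_s = 91.11°.
Sunrise is at 12 − H_s/15 = 12 − 6.074 = 5.926 h local solar time.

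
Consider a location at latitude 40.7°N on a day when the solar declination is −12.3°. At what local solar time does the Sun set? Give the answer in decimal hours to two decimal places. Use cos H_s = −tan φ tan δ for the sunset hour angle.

17.28 h

−tan φ tan δ = −(0.8601)(-0.2180) = 0.1875; H_s = arccos(0.1875) = 79.19°.
Sunset is at 12 + H_s/15 = 12 + 5.279 = 17.279 h local solar time.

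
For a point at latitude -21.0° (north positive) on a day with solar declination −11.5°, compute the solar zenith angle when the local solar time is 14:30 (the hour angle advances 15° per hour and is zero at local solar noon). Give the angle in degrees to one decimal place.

Hour angle H = 15° × (14.5 − 12) = 37.50°.
cos θ_z = sin(-21.0°) sin(-11.5°) + cos(-21.0°) cos(-11.5°) cos(37.50°) = 0.0714 + 0.7258 = 0.7972.
θ_z = arccos(0.7972) = 37.14°.

37.1°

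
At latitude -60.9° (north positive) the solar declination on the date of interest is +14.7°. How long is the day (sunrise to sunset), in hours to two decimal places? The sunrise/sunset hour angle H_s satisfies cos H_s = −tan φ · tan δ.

8.25 hours

cos H_s = −tan(-60.9°) · tan(14.7°) = 0.4713, so H_s = arccos(0.4713) = 61.88°.
Day length = 2 H_s / 15° h⁻¹ = 123.76° / 15 = 8.251 h.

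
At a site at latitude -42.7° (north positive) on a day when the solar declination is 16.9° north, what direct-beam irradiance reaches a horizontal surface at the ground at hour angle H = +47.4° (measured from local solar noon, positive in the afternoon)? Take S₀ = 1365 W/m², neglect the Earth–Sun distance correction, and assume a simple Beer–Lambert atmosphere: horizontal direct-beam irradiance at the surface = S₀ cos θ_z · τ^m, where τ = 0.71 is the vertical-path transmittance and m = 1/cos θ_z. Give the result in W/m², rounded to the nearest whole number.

cos θ_z = sin φ sin δ + cos φ cos δ cos H = (-0.6782)(0.2907) + (0.7349)(0.9568)(0.6769) = 0.2788.
Air mass m = 1/cos θ_z = 1/0.2788 = 3.587; τ^m = 0.71^3.587 = 0.2927.
Surface direct beam = 1365 × 0.2788 × 0.2927 = 111.39 W/m².

111 W/m²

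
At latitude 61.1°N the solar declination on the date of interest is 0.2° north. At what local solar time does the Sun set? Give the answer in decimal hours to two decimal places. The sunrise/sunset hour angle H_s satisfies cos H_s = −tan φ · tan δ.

−tan φ tan δ = −(1.8115)(0.0035) = -0.0063; H_s = arccos(-0.0063) = 90.36°.
Sunset is at 12 + H_s/15 = 12 + 6.024 = 18.024 h local solar time.

18.02 h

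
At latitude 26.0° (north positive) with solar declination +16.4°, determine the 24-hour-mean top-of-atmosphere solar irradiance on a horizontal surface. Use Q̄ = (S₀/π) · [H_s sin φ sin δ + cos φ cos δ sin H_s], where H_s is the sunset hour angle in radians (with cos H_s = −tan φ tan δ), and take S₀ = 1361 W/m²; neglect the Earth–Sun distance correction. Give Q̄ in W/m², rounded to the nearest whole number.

The sunset hour angle satisfies cos H_s = −tan φ tan δ = -0.1435, giving H_s = 98.25°. In radians, H_s = 1.7148.
H_s sin φ sin δ = 1.7148 × 0.4384 × 0.2823 = 0.2122.
cos φ cos δ sin H_s = 0.8988 × 0.9593 × 0.9896 = 0.8533.
Q̄ = (1361/π) × (0.2122 + 0.8533) = 433.22 × 1.0655 = 461.60 W/m².

462 W/m²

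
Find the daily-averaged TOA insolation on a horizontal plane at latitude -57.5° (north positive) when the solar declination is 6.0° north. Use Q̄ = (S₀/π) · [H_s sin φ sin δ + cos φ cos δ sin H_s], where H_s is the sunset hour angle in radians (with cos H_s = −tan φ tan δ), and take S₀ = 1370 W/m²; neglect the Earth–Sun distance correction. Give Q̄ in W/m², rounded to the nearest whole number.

176 W/m²

cos H_s = −tan(-57.5°) · tan(6.0°) = 0.1650, so H_s = arccos(0.1650) = 80.50°. In radians, H_s = 1.4050.
H_s sin φ sin δ = 1.4050 × -0.8434 × 0.1045 = -0.1238.
cos φ cos δ sin H_s = 0.5373 × 0.9945 × 0.9863 = 0.5270.
Q̄ = (1370/π) × (-0.1238 + 0.5270) = 436.08 × 0.4032 = 175.83 W/m².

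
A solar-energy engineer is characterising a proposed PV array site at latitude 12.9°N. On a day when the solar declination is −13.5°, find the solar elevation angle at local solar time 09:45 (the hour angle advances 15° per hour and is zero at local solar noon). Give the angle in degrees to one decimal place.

47.4°

Hour angle H = 15° × (9.75 − 12) = -33.75°.
cos θ_z = sin(12.9°) sin(-13.5°) + cos(12.9°) cos(-13.5°) cos(-33.75°) = -0.0521 + 0.7881 = 0.7360.
θ_z = arccos(0.7360) = 42.61°, so the elevation is 90° − 42.61° = 47.39°.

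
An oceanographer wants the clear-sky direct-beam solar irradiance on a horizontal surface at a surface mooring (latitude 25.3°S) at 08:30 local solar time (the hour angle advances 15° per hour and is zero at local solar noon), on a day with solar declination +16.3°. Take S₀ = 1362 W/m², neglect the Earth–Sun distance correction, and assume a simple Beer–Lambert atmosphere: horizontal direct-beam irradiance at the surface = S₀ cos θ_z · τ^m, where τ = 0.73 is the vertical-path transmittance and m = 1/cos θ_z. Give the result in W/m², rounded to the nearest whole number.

257 W/m²

Hour angle H = 15° × (8.5 − 12) = -52.50°.
With φ = -25.3°, δ = 16.3°, H = -52.50°: sin φ sin δ = -0.1199, cos φ cos δ cos H = 0.5282, so cos θ_z = 0.4083.
Air mass m = 1/cos θ_z = 1/0.4083 = 2.449; τ^m = 0.73^2.449 = 0.4627.
Surface direct beam = 1362 × 0.4083 × 0.4627 = 257.31 W/m².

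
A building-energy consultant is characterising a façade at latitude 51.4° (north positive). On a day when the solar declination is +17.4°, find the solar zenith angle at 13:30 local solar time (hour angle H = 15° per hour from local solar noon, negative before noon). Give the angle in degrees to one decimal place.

38.4°

Hour angle H = 15° × (13.5 − 12) = 22.50°.
cos θ_z = sin φ sin δ + cos φ cos δ cos H = (0.7815)(0.2990) + (0.6239)(0.9542)(0.9239) = 0.7837.
θ_z = arccos(0.7837) = 38.40°.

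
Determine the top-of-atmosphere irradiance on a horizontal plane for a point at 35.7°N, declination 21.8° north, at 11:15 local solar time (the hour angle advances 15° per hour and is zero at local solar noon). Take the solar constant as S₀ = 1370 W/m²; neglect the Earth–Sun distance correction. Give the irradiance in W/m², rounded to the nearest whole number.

1310 W/m²

Hour angle H = 15° × (11.25 − 12) = -11.25°.
cos θ_z = sin(35.7°) sin(21.8°) + cos(35.7°) cos(21.8°) cos(-11.25°) = 0.2167 + 0.7395 = 0.9562.
Top-of-atmosphere irradiance = S₀ cos θ_z = 1370 × 0.9562 = 1309.99 W/m².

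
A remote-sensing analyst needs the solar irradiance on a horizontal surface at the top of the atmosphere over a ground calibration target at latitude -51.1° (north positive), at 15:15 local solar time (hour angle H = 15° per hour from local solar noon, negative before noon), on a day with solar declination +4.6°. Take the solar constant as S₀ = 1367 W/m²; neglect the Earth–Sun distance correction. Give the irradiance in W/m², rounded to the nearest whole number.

479 W/m²

Hour angle H = 15° × (15.25 − 12) = 48.75°.
cos θ_z = sin φ sin δ + cos φ cos δ cos H = (-0.7782)(0.0802) + (0.6280)(0.9968)(0.6593) = 0.3503.
Top-of-atmosphere irradiance = S₀ cos θ_z = 1367 × 0.3503 = 478.86 W/m².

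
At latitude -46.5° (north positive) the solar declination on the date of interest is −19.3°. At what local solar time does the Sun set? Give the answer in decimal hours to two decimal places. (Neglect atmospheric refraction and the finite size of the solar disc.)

−tan φ tan δ = −(-1.0538)(-0.3502) = -0.3690; H_s = arccos(-0.3690) = 111.65°.
Sunset is at 12 + H_s/15 = 12 + 7.443 = 19.443 h local solar time.

19.44 h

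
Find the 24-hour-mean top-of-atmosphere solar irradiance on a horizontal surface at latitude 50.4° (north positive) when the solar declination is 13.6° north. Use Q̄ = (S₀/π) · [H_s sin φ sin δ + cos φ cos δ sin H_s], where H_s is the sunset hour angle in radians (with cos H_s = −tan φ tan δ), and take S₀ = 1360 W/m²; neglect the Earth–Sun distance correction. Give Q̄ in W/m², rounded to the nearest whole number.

−tan φ tan δ = −(1.2088)(0.2419) = -0.2924; H_s = arccos(-0.2924) = 107.00°. In radians, H_s = 1.8675.
H_s sin φ sin δ = 1.8675 × 0.7705 × 0.2351 = 0.3383.
cos φ cos δ sin H_s = 0.6374 × 0.9720 × 0.9563 = 0.5925.
Q̄ = (1360/π) × (0.3383 + 0.5925) = 432.90 × 0.9308 = 402.94 W/m².

403 W/m²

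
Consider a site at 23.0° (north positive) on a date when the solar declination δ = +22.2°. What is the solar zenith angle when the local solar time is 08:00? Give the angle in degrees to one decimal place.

Hour angle H = 15° × (8 − 12) = -60.00°.
cos θ_z = sin(23.0°) sin(22.2°) + cos(23.0°) cos(22.2°) cos(-60.00°) = 0.1476 + 0.4261 = 0.5737.
θ_z = arccos(0.5737) = 54.99°.

55.0°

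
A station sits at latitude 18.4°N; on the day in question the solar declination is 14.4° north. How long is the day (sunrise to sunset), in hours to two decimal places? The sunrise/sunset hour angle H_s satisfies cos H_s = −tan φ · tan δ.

12.65 hours

cos H_s = −tan(18.4°) · tan(14.4°) = -0.0854, so H_s = arccos(-0.0854) = 94.90°.
Day length = 2 H_s / 15° h⁻¹ = 189.80° / 15 = 12.653 h.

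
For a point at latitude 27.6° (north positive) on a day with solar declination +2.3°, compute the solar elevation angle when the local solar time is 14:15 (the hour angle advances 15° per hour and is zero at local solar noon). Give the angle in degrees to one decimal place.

Hour angle H = 15° × (14.25 − 12) = 33.75°.
cos θ_z = sin φ sin δ + cos φ cos δ cos H = (0.4633)(0.0401) + (0.8862)(0.9992)(0.8315) = 0.7549.
θ_z = arccos(0.7549) = 40.98°, so the elevation is 90° − 40.98° = 49.02°.

49.0°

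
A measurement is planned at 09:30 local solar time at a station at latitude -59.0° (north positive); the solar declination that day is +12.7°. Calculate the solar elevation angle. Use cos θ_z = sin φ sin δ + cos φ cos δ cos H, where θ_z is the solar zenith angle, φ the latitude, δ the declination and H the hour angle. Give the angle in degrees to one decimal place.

12.1°

Hour angle H = 15° × (9.5 − 12) = -37.50°.
With φ = -59.0°, δ = 12.7°, H = -37.50°: sin φ sin δ = -0.1884, cos φ cos δ cos H = 0.3986, so cos θ_z = 0.2102.
θ_z = arccos(0.2102) = 77.87°, so the elevation is 90° − 77.87° = 12.13°.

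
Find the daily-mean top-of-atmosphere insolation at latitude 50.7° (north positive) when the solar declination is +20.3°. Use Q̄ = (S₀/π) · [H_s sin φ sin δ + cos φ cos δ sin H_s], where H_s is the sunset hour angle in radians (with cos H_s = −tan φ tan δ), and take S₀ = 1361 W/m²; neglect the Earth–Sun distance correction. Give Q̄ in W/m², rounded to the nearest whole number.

cos H_s = −tan(50.7°) · tan(20.3°) = -0.4519, so H_s = arccos(-0.4519) = 116.87°. In radians, H_s = 2.0398.
H_s sin φ sin δ = 2.0398 × 0.7738 × 0.3469 = 0.5475.
cos φ cos δ sin H_s = 0.6334 × 0.9379 × 0.8920 = 0.5299.
Q̄ = (1361/π) × (0.5475 + 0.5299) = 433.22 × 1.0774 = 466.75 W/m².

467 W/m²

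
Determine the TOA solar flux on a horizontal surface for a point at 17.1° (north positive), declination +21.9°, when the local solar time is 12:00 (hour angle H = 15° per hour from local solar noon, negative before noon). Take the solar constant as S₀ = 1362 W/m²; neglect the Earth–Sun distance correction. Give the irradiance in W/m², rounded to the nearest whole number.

1357 W/m²

Hour angle H = 15° × (12 − 12) = 0.00°.
cos θ_z = sin φ sin δ + cos φ cos δ cos H = (0.2940)(0.3730) + (0.9558)(0.9278)(1.0000) = 0.9965.
Top-of-atmosphere irradiance = S₀ cos θ_z = 1362 × 0.9965 = 1357.23 W/m².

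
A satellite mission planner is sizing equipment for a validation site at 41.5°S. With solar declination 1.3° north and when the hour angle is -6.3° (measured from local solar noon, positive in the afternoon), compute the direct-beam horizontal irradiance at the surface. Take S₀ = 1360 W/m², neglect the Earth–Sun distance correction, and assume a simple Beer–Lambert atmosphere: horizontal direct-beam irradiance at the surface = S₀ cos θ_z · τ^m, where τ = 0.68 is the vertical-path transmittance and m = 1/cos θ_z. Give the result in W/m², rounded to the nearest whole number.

With φ = -41.5°, δ = 1.3°, H = -6.30°: sin φ sin δ = -0.0150, cos φ cos δ cos H = 0.7442, so cos θ_z = 0.7292.
Air mass m = 1/cos θ_z = 1/0.7292 = 1.371; τ^m = 0.68^1.371 = 0.5893.
Surface direct beam = 1360 × 0.7292 × 0.5893 = 584.42 W/m².

584 W/m²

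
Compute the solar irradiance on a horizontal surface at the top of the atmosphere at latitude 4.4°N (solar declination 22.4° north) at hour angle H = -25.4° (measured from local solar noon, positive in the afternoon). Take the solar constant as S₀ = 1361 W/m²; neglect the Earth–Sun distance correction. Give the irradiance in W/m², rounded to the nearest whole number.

1173 W/m²

With φ = 4.4°, δ = 22.4°, H = -25.40°: sin φ sin δ = 0.0292, cos φ cos δ cos H = 0.8327, so cos θ_z = 0.8619.
Top-of-atmosphere irradiance = S₀ cos θ_z = 1361 × 0.8619 = 1173.05 W/m².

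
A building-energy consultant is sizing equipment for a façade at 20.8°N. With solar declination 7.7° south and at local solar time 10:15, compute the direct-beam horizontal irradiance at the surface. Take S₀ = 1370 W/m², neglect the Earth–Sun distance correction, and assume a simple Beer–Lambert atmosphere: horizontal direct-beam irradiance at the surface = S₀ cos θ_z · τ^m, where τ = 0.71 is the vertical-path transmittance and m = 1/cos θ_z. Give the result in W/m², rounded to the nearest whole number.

693 W/m²

Hour angle H = 15° × (10.25 − 12) = -26.25°.
cos θ_z = sin(20.8°) sin(-7.7°) + cos(20.8°) cos(-7.7°) cos(-26.25°) = -0.0476 + 0.8309 = 0.7833.
Air mass m = 1/cos θ_z = 1/0.7833 = 1.277; τ^m = 0.71^1.277 = 0.6457.
Surface direct beam = 1370 × 0.7833 × 0.6457 = 692.91 W/m².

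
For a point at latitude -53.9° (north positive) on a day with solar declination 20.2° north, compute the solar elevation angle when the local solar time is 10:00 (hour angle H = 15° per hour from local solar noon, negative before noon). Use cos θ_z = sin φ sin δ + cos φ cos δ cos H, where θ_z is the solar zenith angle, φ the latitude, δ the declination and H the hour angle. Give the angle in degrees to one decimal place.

11.5°

Hour angle H = 15° × (10 − 12) = -30.00°.
cos θ_z = sin(-53.9°) sin(20.2°) + cos(-53.9°) cos(20.2°) cos(-30.00°) = -0.2790 + 0.4789 = 0.1999.
θ_z = arccos(0.1999) = 78.47°, so the elevation is 90° − 78.47° = 11.53°.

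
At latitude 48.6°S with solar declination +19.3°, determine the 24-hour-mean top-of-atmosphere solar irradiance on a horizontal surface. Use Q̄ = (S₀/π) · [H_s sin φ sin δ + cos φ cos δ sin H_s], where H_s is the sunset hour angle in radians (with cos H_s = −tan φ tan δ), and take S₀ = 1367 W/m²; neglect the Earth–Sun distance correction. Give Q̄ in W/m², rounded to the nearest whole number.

124 W/m²

The sunset hour angle satisfies cos H_s = −tan φ tan δ = 0.3972, giving H_s = 66.60°. In radians, H_s = 1.1624.
H_s sin φ sin δ = 1.1624 × -0.7501 × 0.3305 = -0.2882.
cos φ cos δ sin H_s = 0.6613 × 0.9438 × 0.9178 = 0.5728.
Q̄ = (1367/π) × (-0.2882 + 0.5728) = 435.13 × 0.2846 = 123.84 W/m².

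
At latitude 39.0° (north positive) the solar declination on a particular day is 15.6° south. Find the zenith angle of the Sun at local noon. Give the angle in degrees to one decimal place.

At local solar noon the hour angle is zero, so the zenith angle is |φ − δ| = |39.0° − (-15.6°)| = 54.6°.

54.6°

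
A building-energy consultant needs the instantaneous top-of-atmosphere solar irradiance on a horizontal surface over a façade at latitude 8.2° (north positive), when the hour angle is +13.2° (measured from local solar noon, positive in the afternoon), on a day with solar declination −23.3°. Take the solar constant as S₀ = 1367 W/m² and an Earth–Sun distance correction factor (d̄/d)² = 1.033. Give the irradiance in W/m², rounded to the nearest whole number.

1170 W/m²

cos θ_z = sin φ sin δ + cos φ cos δ cos H = (0.1426)(-0.3955) + (0.9898)(0.9184)(0.9736) = 0.8286.
Top-of-atmosphere irradiance = S₀ (d̄/d)² cos θ_z = 1367 × 1.033 × 0.8286 = 1170.08 W/m².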